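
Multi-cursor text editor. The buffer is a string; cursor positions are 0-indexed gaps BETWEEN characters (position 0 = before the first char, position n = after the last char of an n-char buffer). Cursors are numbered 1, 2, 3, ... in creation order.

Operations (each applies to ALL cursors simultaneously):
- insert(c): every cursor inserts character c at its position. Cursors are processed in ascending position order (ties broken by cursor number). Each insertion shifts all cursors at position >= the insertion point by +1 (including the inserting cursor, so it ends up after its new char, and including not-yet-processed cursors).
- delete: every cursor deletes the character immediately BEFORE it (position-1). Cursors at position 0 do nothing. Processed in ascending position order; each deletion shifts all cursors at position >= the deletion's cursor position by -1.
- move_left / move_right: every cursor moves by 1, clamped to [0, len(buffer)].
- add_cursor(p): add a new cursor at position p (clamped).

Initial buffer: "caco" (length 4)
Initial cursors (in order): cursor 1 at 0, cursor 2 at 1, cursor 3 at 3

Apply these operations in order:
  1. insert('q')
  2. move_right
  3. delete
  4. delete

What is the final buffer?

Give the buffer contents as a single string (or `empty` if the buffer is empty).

After op 1 (insert('q')): buffer="qcqacqo" (len 7), cursors c1@1 c2@3 c3@6, authorship 1.2..3.
After op 2 (move_right): buffer="qcqacqo" (len 7), cursors c1@2 c2@4 c3@7, authorship 1.2..3.
After op 3 (delete): buffer="qqcq" (len 4), cursors c1@1 c2@2 c3@4, authorship 12.3
After op 4 (delete): buffer="c" (len 1), cursors c1@0 c2@0 c3@1, authorship .

Answer: c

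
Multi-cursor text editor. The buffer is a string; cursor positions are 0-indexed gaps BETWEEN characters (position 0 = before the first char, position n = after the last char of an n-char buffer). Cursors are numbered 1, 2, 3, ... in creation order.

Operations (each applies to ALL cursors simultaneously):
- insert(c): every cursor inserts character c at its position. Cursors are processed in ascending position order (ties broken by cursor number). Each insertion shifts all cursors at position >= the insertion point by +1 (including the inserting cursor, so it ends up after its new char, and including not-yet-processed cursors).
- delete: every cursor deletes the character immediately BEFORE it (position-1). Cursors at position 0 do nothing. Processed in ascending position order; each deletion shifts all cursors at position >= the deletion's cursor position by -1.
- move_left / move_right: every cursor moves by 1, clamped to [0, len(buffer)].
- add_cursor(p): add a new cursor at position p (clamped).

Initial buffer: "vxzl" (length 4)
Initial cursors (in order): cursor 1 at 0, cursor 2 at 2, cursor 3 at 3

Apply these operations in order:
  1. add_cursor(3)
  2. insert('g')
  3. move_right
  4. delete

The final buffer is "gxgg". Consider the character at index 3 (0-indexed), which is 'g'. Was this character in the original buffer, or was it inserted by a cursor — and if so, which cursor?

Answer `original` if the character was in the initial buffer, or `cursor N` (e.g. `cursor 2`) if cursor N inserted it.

Answer: cursor 3

Derivation:
After op 1 (add_cursor(3)): buffer="vxzl" (len 4), cursors c1@0 c2@2 c3@3 c4@3, authorship ....
After op 2 (insert('g')): buffer="gvxgzggl" (len 8), cursors c1@1 c2@4 c3@7 c4@7, authorship 1..2.34.
After op 3 (move_right): buffer="gvxgzggl" (len 8), cursors c1@2 c2@5 c3@8 c4@8, authorship 1..2.34.
After op 4 (delete): buffer="gxgg" (len 4), cursors c1@1 c2@3 c3@4 c4@4, authorship 1.23
Authorship (.=original, N=cursor N): 1 . 2 3
Index 3: author = 3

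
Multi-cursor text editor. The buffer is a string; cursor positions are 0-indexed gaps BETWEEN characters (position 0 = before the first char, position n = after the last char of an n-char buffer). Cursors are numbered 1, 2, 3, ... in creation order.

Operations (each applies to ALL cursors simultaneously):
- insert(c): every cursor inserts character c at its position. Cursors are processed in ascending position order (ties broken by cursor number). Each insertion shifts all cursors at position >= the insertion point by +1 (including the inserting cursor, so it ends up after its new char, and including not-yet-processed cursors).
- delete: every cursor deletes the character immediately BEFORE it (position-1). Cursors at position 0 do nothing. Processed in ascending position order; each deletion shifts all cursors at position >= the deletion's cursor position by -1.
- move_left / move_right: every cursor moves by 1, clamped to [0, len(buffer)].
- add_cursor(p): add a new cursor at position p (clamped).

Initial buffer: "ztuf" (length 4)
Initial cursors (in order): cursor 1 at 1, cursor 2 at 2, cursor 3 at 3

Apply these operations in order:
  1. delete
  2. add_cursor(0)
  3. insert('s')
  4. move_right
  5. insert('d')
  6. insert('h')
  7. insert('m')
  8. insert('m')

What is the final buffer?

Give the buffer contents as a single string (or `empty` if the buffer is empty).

After op 1 (delete): buffer="f" (len 1), cursors c1@0 c2@0 c3@0, authorship .
After op 2 (add_cursor(0)): buffer="f" (len 1), cursors c1@0 c2@0 c3@0 c4@0, authorship .
After op 3 (insert('s')): buffer="ssssf" (len 5), cursors c1@4 c2@4 c3@4 c4@4, authorship 1234.
After op 4 (move_right): buffer="ssssf" (len 5), cursors c1@5 c2@5 c3@5 c4@5, authorship 1234.
After op 5 (insert('d')): buffer="ssssfdddd" (len 9), cursors c1@9 c2@9 c3@9 c4@9, authorship 1234.1234
After op 6 (insert('h')): buffer="ssssfddddhhhh" (len 13), cursors c1@13 c2@13 c3@13 c4@13, authorship 1234.12341234
After op 7 (insert('m')): buffer="ssssfddddhhhhmmmm" (len 17), cursors c1@17 c2@17 c3@17 c4@17, authorship 1234.123412341234
After op 8 (insert('m')): buffer="ssssfddddhhhhmmmmmmmm" (len 21), cursors c1@21 c2@21 c3@21 c4@21, authorship 1234.1234123412341234

Answer: ssssfddddhhhhmmmmmmmm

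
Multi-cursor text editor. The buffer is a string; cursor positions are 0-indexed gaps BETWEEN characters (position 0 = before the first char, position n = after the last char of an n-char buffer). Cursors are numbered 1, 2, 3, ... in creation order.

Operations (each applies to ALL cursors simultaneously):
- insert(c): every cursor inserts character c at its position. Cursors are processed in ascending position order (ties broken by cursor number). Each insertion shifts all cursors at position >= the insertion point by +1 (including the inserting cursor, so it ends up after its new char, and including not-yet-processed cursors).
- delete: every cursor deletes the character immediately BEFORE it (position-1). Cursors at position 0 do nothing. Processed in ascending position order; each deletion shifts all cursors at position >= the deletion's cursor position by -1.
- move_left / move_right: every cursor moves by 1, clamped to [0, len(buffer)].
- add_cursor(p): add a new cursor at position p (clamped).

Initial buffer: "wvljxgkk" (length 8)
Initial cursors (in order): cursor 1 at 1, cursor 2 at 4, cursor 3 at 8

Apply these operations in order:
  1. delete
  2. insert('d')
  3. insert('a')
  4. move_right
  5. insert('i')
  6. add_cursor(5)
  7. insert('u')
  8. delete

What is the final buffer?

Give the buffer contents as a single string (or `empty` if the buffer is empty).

After op 1 (delete): buffer="vlxgk" (len 5), cursors c1@0 c2@2 c3@5, authorship .....
After op 2 (insert('d')): buffer="dvldxgkd" (len 8), cursors c1@1 c2@4 c3@8, authorship 1..2...3
After op 3 (insert('a')): buffer="davldaxgkda" (len 11), cursors c1@2 c2@6 c3@11, authorship 11..22...33
After op 4 (move_right): buffer="davldaxgkda" (len 11), cursors c1@3 c2@7 c3@11, authorship 11..22...33
After op 5 (insert('i')): buffer="davildaxigkdai" (len 14), cursors c1@4 c2@9 c3@14, authorship 11.1.22.2..333
After op 6 (add_cursor(5)): buffer="davildaxigkdai" (len 14), cursors c1@4 c4@5 c2@9 c3@14, authorship 11.1.22.2..333
After op 7 (insert('u')): buffer="daviuludaxiugkdaiu" (len 18), cursors c1@5 c4@7 c2@12 c3@18, authorship 11.11.422.22..3333
After op 8 (delete): buffer="davildaxigkdai" (len 14), cursors c1@4 c4@5 c2@9 c3@14, authorship 11.1.22.2..333

Answer: davildaxigkdai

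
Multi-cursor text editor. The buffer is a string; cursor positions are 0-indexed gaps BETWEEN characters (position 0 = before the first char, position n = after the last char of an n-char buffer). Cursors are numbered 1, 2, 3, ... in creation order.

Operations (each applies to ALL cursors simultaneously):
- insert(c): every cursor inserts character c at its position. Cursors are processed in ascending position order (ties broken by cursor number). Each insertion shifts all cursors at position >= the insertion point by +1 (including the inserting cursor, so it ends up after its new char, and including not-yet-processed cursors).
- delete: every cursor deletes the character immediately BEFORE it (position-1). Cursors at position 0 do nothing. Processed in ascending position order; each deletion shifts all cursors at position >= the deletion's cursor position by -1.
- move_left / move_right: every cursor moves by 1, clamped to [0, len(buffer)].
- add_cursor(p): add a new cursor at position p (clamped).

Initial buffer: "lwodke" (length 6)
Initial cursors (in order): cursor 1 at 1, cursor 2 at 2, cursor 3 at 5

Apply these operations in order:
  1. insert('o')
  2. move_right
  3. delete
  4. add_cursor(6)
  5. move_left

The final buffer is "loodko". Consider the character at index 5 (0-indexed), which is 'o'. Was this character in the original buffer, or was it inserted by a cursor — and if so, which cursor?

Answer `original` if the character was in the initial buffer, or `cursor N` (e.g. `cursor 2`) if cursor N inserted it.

After op 1 (insert('o')): buffer="lowoodkoe" (len 9), cursors c1@2 c2@4 c3@8, authorship .1.2...3.
After op 2 (move_right): buffer="lowoodkoe" (len 9), cursors c1@3 c2@5 c3@9, authorship .1.2...3.
After op 3 (delete): buffer="loodko" (len 6), cursors c1@2 c2@3 c3@6, authorship .12..3
After op 4 (add_cursor(6)): buffer="loodko" (len 6), cursors c1@2 c2@3 c3@6 c4@6, authorship .12..3
After op 5 (move_left): buffer="loodko" (len 6), cursors c1@1 c2@2 c3@5 c4@5, authorship .12..3
Authorship (.=original, N=cursor N): . 1 2 . . 3
Index 5: author = 3

Answer: cursor 3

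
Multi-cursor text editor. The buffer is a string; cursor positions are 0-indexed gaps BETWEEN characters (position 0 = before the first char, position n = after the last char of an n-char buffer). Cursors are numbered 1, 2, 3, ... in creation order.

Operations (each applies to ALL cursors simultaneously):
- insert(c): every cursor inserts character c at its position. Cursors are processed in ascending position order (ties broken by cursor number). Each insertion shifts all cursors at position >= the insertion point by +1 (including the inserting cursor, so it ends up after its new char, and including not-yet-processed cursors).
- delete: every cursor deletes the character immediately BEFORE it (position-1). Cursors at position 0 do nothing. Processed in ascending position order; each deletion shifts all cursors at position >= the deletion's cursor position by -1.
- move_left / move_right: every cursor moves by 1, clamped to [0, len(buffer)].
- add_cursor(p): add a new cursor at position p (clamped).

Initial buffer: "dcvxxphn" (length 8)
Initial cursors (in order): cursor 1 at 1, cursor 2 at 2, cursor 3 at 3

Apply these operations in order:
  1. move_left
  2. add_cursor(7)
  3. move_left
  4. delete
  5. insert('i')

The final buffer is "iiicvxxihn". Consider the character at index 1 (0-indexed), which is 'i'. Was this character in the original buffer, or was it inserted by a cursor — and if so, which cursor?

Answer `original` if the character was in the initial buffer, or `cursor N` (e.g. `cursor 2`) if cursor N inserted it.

After op 1 (move_left): buffer="dcvxxphn" (len 8), cursors c1@0 c2@1 c3@2, authorship ........
After op 2 (add_cursor(7)): buffer="dcvxxphn" (len 8), cursors c1@0 c2@1 c3@2 c4@7, authorship ........
After op 3 (move_left): buffer="dcvxxphn" (len 8), cursors c1@0 c2@0 c3@1 c4@6, authorship ........
After op 4 (delete): buffer="cvxxhn" (len 6), cursors c1@0 c2@0 c3@0 c4@4, authorship ......
After op 5 (insert('i')): buffer="iiicvxxihn" (len 10), cursors c1@3 c2@3 c3@3 c4@8, authorship 123....4..
Authorship (.=original, N=cursor N): 1 2 3 . . . . 4 . .
Index 1: author = 2

Answer: cursor 2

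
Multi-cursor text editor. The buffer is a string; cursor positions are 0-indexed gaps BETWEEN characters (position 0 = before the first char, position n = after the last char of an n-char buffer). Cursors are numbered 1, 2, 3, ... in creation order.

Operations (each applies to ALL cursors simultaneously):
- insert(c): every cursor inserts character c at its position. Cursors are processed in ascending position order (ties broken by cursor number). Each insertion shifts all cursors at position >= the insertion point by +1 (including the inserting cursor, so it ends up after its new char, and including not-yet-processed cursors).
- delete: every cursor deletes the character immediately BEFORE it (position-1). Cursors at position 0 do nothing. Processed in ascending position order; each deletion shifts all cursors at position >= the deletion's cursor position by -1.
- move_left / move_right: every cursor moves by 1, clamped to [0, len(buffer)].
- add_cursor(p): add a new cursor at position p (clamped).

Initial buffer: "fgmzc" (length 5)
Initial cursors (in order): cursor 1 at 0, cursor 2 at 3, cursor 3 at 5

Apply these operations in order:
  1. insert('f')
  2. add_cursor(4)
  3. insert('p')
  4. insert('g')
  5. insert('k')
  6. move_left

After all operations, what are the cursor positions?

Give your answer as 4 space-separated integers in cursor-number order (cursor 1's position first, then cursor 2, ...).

Answer: 3 13 19 9

Derivation:
After op 1 (insert('f')): buffer="ffgmfzcf" (len 8), cursors c1@1 c2@5 c3@8, authorship 1...2..3
After op 2 (add_cursor(4)): buffer="ffgmfzcf" (len 8), cursors c1@1 c4@4 c2@5 c3@8, authorship 1...2..3
After op 3 (insert('p')): buffer="fpfgmpfpzcfp" (len 12), cursors c1@2 c4@6 c2@8 c3@12, authorship 11...422..33
After op 4 (insert('g')): buffer="fpgfgmpgfpgzcfpg" (len 16), cursors c1@3 c4@8 c2@11 c3@16, authorship 111...44222..333
After op 5 (insert('k')): buffer="fpgkfgmpgkfpgkzcfpgk" (len 20), cursors c1@4 c4@10 c2@14 c3@20, authorship 1111...4442222..3333
After op 6 (move_left): buffer="fpgkfgmpgkfpgkzcfpgk" (len 20), cursors c1@3 c4@9 c2@13 c3@19, authorship 1111...4442222..3333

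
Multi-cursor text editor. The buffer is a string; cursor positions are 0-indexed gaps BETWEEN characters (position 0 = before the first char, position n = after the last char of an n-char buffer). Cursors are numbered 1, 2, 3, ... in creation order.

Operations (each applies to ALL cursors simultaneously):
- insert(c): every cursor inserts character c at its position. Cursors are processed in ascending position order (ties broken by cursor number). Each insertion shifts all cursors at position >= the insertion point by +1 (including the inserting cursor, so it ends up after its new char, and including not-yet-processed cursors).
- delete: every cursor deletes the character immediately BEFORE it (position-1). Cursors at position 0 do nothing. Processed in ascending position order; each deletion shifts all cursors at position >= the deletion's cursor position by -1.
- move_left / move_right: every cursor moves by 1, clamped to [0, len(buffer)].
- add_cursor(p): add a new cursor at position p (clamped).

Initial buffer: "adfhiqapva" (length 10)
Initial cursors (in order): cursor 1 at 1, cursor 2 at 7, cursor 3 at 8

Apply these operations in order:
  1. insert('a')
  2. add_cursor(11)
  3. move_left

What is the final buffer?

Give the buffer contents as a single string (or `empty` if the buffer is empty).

After op 1 (insert('a')): buffer="aadfhiqaapava" (len 13), cursors c1@2 c2@9 c3@11, authorship .1......2.3..
After op 2 (add_cursor(11)): buffer="aadfhiqaapava" (len 13), cursors c1@2 c2@9 c3@11 c4@11, authorship .1......2.3..
After op 3 (move_left): buffer="aadfhiqaapava" (len 13), cursors c1@1 c2@8 c3@10 c4@10, authorship .1......2.3..

Answer: aadfhiqaapava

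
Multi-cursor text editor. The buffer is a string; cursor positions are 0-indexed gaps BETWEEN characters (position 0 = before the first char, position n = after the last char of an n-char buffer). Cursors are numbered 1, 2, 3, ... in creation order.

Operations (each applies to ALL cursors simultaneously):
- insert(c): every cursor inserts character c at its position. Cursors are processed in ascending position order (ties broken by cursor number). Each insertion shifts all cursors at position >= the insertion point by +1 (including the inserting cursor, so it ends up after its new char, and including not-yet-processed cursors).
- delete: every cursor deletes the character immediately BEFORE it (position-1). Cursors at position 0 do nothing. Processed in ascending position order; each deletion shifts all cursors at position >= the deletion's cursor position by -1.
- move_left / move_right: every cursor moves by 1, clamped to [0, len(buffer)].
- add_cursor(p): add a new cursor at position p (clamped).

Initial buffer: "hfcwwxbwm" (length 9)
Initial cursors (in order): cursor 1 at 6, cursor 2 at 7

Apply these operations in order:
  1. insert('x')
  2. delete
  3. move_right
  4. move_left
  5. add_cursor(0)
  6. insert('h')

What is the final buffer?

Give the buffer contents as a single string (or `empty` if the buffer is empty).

After op 1 (insert('x')): buffer="hfcwwxxbxwm" (len 11), cursors c1@7 c2@9, authorship ......1.2..
After op 2 (delete): buffer="hfcwwxbwm" (len 9), cursors c1@6 c2@7, authorship .........
After op 3 (move_right): buffer="hfcwwxbwm" (len 9), cursors c1@7 c2@8, authorship .........
After op 4 (move_left): buffer="hfcwwxbwm" (len 9), cursors c1@6 c2@7, authorship .........
After op 5 (add_cursor(0)): buffer="hfcwwxbwm" (len 9), cursors c3@0 c1@6 c2@7, authorship .........
After op 6 (insert('h')): buffer="hhfcwwxhbhwm" (len 12), cursors c3@1 c1@8 c2@10, authorship 3......1.2..

Answer: hhfcwwxhbhwm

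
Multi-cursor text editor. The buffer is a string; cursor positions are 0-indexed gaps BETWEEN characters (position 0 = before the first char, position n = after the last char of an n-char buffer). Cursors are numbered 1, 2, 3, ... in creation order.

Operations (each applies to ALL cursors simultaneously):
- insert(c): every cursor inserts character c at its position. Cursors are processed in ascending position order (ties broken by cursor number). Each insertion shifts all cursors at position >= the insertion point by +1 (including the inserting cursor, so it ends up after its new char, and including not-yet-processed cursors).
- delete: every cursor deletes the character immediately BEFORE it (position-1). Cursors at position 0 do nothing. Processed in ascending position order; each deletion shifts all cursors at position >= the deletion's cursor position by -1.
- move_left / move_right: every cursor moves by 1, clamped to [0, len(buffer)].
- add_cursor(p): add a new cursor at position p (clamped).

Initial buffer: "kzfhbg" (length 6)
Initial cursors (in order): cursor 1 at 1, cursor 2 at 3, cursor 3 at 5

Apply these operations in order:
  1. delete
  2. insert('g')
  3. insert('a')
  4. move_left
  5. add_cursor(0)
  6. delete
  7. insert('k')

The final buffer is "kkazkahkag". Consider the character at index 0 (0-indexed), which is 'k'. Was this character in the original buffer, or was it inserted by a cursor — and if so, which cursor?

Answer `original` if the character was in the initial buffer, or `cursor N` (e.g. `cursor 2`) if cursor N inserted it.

Answer: cursor 1

Derivation:
After op 1 (delete): buffer="zhg" (len 3), cursors c1@0 c2@1 c3@2, authorship ...
After op 2 (insert('g')): buffer="gzghgg" (len 6), cursors c1@1 c2@3 c3@5, authorship 1.2.3.
After op 3 (insert('a')): buffer="gazgahgag" (len 9), cursors c1@2 c2@5 c3@8, authorship 11.22.33.
After op 4 (move_left): buffer="gazgahgag" (len 9), cursors c1@1 c2@4 c3@7, authorship 11.22.33.
After op 5 (add_cursor(0)): buffer="gazgahgag" (len 9), cursors c4@0 c1@1 c2@4 c3@7, authorship 11.22.33.
After op 6 (delete): buffer="azahag" (len 6), cursors c1@0 c4@0 c2@2 c3@4, authorship 1.2.3.
After op 7 (insert('k')): buffer="kkazkahkag" (len 10), cursors c1@2 c4@2 c2@5 c3@8, authorship 141.22.33.
Authorship (.=original, N=cursor N): 1 4 1 . 2 2 . 3 3 .
Index 0: author = 1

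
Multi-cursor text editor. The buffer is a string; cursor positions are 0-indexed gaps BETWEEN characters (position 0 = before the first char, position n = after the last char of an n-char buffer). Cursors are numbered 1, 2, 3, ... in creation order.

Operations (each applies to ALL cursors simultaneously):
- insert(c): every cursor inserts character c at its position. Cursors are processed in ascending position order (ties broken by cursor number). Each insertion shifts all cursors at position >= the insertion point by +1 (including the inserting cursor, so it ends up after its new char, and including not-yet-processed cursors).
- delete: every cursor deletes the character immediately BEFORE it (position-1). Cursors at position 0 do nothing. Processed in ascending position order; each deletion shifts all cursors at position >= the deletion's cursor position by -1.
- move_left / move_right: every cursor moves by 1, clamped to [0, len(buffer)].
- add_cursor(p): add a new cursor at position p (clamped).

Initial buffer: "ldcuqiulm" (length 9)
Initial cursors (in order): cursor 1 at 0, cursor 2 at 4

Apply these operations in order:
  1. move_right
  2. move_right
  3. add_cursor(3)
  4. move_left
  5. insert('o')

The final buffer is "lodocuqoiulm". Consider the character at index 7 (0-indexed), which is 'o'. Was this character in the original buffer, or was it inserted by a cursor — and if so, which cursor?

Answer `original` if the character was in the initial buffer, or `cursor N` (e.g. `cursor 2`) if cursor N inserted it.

Answer: cursor 2

Derivation:
After op 1 (move_right): buffer="ldcuqiulm" (len 9), cursors c1@1 c2@5, authorship .........
After op 2 (move_right): buffer="ldcuqiulm" (len 9), cursors c1@2 c2@6, authorship .........
After op 3 (add_cursor(3)): buffer="ldcuqiulm" (len 9), cursors c1@2 c3@3 c2@6, authorship .........
After op 4 (move_left): buffer="ldcuqiulm" (len 9), cursors c1@1 c3@2 c2@5, authorship .........
After op 5 (insert('o')): buffer="lodocuqoiulm" (len 12), cursors c1@2 c3@4 c2@8, authorship .1.3...2....
Authorship (.=original, N=cursor N): . 1 . 3 . . . 2 . . . .
Index 7: author = 2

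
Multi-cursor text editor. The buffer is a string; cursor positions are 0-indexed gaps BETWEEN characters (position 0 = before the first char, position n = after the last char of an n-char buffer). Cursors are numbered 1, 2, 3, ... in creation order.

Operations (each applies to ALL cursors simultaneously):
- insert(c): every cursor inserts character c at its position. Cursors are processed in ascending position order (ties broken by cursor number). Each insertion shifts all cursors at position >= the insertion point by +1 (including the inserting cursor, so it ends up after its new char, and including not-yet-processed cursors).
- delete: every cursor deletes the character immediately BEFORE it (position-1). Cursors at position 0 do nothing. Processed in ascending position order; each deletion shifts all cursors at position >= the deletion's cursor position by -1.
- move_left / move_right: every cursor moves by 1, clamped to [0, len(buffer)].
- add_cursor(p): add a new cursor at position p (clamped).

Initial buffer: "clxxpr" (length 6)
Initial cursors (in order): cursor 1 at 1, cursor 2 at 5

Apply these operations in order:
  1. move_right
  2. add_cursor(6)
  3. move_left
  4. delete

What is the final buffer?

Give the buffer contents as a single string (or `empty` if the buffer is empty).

After op 1 (move_right): buffer="clxxpr" (len 6), cursors c1@2 c2@6, authorship ......
After op 2 (add_cursor(6)): buffer="clxxpr" (len 6), cursors c1@2 c2@6 c3@6, authorship ......
After op 3 (move_left): buffer="clxxpr" (len 6), cursors c1@1 c2@5 c3@5, authorship ......
After op 4 (delete): buffer="lxr" (len 3), cursors c1@0 c2@2 c3@2, authorship ...

Answer: lxr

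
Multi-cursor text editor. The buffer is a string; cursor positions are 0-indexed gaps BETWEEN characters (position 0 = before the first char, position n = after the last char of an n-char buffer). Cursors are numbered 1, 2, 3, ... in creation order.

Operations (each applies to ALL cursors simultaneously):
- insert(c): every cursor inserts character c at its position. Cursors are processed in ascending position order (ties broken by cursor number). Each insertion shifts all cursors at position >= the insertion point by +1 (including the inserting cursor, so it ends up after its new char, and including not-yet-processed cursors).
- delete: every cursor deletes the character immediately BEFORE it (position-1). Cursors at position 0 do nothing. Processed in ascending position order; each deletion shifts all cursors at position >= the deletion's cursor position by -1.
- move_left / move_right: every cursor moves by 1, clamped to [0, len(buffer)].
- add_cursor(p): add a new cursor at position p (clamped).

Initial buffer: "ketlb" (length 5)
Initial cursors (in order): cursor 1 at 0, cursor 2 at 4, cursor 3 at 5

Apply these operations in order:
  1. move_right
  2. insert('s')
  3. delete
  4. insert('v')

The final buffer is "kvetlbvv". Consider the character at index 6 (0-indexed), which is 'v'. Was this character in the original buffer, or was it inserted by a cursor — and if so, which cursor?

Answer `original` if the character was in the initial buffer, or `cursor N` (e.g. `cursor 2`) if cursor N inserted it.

After op 1 (move_right): buffer="ketlb" (len 5), cursors c1@1 c2@5 c3@5, authorship .....
After op 2 (insert('s')): buffer="ksetlbss" (len 8), cursors c1@2 c2@8 c3@8, authorship .1....23
After op 3 (delete): buffer="ketlb" (len 5), cursors c1@1 c2@5 c3@5, authorship .....
After op 4 (insert('v')): buffer="kvetlbvv" (len 8), cursors c1@2 c2@8 c3@8, authorship .1....23
Authorship (.=original, N=cursor N): . 1 . . . . 2 3
Index 6: author = 2

Answer: cursor 2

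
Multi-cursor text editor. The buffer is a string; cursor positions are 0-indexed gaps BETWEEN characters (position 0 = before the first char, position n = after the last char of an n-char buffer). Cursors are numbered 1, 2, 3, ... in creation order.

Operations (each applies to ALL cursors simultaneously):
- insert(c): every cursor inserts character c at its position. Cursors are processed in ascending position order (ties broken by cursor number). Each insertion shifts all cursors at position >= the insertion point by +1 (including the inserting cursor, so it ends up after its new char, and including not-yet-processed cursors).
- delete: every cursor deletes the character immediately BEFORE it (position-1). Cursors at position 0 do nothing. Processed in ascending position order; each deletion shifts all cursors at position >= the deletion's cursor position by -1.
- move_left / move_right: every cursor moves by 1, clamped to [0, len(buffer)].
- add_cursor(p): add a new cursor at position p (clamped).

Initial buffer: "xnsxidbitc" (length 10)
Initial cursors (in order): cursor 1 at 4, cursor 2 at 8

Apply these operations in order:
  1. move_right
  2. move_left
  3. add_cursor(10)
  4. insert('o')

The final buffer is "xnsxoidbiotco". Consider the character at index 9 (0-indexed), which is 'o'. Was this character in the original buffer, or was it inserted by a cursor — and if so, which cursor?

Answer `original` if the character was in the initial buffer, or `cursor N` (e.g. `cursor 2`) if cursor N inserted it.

After op 1 (move_right): buffer="xnsxidbitc" (len 10), cursors c1@5 c2@9, authorship ..........
After op 2 (move_left): buffer="xnsxidbitc" (len 10), cursors c1@4 c2@8, authorship ..........
After op 3 (add_cursor(10)): buffer="xnsxidbitc" (len 10), cursors c1@4 c2@8 c3@10, authorship ..........
After op 4 (insert('o')): buffer="xnsxoidbiotco" (len 13), cursors c1@5 c2@10 c3@13, authorship ....1....2..3
Authorship (.=original, N=cursor N): . . . . 1 . . . . 2 . . 3
Index 9: author = 2

Answer: cursor 2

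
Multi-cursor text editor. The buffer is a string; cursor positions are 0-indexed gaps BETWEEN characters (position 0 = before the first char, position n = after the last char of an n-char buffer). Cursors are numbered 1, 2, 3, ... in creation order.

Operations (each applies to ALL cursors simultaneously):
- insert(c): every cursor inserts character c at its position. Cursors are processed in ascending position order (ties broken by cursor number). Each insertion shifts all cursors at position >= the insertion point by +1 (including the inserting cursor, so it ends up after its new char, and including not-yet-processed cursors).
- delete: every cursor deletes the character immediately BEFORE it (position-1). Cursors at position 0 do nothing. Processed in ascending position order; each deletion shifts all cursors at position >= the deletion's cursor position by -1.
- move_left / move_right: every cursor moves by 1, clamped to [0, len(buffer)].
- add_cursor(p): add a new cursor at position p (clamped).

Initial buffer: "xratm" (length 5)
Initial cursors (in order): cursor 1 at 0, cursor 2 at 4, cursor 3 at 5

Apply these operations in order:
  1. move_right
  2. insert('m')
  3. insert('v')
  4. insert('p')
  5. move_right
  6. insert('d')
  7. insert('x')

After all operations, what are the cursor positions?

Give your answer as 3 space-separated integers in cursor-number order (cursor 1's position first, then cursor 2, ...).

After op 1 (move_right): buffer="xratm" (len 5), cursors c1@1 c2@5 c3@5, authorship .....
After op 2 (insert('m')): buffer="xmratmmm" (len 8), cursors c1@2 c2@8 c3@8, authorship .1....23
After op 3 (insert('v')): buffer="xmvratmmmvv" (len 11), cursors c1@3 c2@11 c3@11, authorship .11....2323
After op 4 (insert('p')): buffer="xmvpratmmmvvpp" (len 14), cursors c1@4 c2@14 c3@14, authorship .111....232323
After op 5 (move_right): buffer="xmvpratmmmvvpp" (len 14), cursors c1@5 c2@14 c3@14, authorship .111....232323
After op 6 (insert('d')): buffer="xmvprdatmmmvvppdd" (len 17), cursors c1@6 c2@17 c3@17, authorship .111.1...23232323
After op 7 (insert('x')): buffer="xmvprdxatmmmvvppddxx" (len 20), cursors c1@7 c2@20 c3@20, authorship .111.11...2323232323

Answer: 7 20 20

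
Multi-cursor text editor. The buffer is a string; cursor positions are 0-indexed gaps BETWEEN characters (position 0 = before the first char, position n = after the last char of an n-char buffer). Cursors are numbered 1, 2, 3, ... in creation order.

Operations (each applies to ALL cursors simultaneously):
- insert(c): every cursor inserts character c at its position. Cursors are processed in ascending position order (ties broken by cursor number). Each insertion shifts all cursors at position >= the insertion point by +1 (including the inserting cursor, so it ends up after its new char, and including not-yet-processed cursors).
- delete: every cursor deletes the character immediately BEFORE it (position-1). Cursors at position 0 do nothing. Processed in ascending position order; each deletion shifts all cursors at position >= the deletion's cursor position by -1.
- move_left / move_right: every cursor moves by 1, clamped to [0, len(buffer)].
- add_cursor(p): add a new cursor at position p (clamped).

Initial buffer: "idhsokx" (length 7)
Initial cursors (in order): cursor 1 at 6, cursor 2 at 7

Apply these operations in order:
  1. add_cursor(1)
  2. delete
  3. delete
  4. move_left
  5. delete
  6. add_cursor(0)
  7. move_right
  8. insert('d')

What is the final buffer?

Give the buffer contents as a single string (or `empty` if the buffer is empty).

Answer: hdddd

Derivation:
After op 1 (add_cursor(1)): buffer="idhsokx" (len 7), cursors c3@1 c1@6 c2@7, authorship .......
After op 2 (delete): buffer="dhso" (len 4), cursors c3@0 c1@4 c2@4, authorship ....
After op 3 (delete): buffer="dh" (len 2), cursors c3@0 c1@2 c2@2, authorship ..
After op 4 (move_left): buffer="dh" (len 2), cursors c3@0 c1@1 c2@1, authorship ..
After op 5 (delete): buffer="h" (len 1), cursors c1@0 c2@0 c3@0, authorship .
After op 6 (add_cursor(0)): buffer="h" (len 1), cursors c1@0 c2@0 c3@0 c4@0, authorship .
After op 7 (move_right): buffer="h" (len 1), cursors c1@1 c2@1 c3@1 c4@1, authorship .
After op 8 (insert('d')): buffer="hdddd" (len 5), cursors c1@5 c2@5 c3@5 c4@5, authorship .1234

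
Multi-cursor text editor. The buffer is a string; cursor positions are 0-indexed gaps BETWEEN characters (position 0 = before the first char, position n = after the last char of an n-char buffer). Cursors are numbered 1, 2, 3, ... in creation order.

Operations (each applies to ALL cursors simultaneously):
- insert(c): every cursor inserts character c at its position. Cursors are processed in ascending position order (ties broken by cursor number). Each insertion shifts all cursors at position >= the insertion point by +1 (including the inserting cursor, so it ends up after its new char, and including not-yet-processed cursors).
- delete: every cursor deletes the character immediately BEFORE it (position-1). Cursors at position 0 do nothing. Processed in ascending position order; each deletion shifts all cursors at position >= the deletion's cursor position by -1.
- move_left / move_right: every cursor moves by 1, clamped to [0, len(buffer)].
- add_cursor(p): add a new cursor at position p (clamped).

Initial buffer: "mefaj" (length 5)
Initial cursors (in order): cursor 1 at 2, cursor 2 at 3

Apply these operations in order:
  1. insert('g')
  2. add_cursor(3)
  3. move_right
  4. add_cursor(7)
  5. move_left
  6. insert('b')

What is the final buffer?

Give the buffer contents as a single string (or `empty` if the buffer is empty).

Answer: megbbfgbabj

Derivation:
After op 1 (insert('g')): buffer="megfgaj" (len 7), cursors c1@3 c2@5, authorship ..1.2..
After op 2 (add_cursor(3)): buffer="megfgaj" (len 7), cursors c1@3 c3@3 c2@5, authorship ..1.2..
After op 3 (move_right): buffer="megfgaj" (len 7), cursors c1@4 c3@4 c2@6, authorship ..1.2..
After op 4 (add_cursor(7)): buffer="megfgaj" (len 7), cursors c1@4 c3@4 c2@6 c4@7, authorship ..1.2..
After op 5 (move_left): buffer="megfgaj" (len 7), cursors c1@3 c3@3 c2@5 c4@6, authorship ..1.2..
After op 6 (insert('b')): buffer="megbbfgbabj" (len 11), cursors c1@5 c3@5 c2@8 c4@10, authorship ..113.22.4.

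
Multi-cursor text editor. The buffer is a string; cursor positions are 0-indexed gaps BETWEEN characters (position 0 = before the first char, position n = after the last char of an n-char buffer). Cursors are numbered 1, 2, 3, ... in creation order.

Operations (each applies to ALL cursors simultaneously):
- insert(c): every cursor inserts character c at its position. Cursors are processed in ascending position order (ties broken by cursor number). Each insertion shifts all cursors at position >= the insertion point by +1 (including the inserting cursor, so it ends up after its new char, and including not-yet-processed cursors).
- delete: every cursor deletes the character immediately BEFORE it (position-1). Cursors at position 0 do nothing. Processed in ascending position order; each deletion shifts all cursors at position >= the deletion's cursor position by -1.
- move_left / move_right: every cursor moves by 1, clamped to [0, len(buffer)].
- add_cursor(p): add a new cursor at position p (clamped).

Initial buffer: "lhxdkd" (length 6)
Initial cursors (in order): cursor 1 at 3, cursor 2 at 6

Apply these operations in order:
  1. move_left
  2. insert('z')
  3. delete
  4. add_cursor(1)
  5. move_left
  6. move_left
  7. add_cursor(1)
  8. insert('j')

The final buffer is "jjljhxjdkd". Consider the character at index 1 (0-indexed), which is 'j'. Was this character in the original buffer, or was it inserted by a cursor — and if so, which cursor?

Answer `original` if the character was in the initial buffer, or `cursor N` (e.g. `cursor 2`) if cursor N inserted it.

Answer: cursor 3

Derivation:
After op 1 (move_left): buffer="lhxdkd" (len 6), cursors c1@2 c2@5, authorship ......
After op 2 (insert('z')): buffer="lhzxdkzd" (len 8), cursors c1@3 c2@7, authorship ..1...2.
After op 3 (delete): buffer="lhxdkd" (len 6), cursors c1@2 c2@5, authorship ......
After op 4 (add_cursor(1)): buffer="lhxdkd" (len 6), cursors c3@1 c1@2 c2@5, authorship ......
After op 5 (move_left): buffer="lhxdkd" (len 6), cursors c3@0 c1@1 c2@4, authorship ......
After op 6 (move_left): buffer="lhxdkd" (len 6), cursors c1@0 c3@0 c2@3, authorship ......
After op 7 (add_cursor(1)): buffer="lhxdkd" (len 6), cursors c1@0 c3@0 c4@1 c2@3, authorship ......
After op 8 (insert('j')): buffer="jjljhxjdkd" (len 10), cursors c1@2 c3@2 c4@4 c2@7, authorship 13.4..2...
Authorship (.=original, N=cursor N): 1 3 . 4 . . 2 . . .
Index 1: author = 3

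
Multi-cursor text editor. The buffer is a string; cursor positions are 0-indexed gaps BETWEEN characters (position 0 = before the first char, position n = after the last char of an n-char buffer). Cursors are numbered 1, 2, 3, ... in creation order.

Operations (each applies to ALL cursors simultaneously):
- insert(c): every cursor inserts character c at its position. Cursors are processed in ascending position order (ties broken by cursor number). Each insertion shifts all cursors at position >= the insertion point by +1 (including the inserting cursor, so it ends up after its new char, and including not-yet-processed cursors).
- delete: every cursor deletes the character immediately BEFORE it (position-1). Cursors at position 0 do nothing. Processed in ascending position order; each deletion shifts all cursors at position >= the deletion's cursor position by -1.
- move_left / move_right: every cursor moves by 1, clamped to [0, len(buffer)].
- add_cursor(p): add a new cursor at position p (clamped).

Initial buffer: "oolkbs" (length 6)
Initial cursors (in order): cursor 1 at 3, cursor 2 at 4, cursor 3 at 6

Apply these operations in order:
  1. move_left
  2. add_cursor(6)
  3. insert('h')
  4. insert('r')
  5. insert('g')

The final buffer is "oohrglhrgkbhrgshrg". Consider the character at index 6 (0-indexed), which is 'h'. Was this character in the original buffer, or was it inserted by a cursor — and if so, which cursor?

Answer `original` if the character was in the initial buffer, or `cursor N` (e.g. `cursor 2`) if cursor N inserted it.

After op 1 (move_left): buffer="oolkbs" (len 6), cursors c1@2 c2@3 c3@5, authorship ......
After op 2 (add_cursor(6)): buffer="oolkbs" (len 6), cursors c1@2 c2@3 c3@5 c4@6, authorship ......
After op 3 (insert('h')): buffer="oohlhkbhsh" (len 10), cursors c1@3 c2@5 c3@8 c4@10, authorship ..1.2..3.4
After op 4 (insert('r')): buffer="oohrlhrkbhrshr" (len 14), cursors c1@4 c2@7 c3@11 c4@14, authorship ..11.22..33.44
After op 5 (insert('g')): buffer="oohrglhrgkbhrgshrg" (len 18), cursors c1@5 c2@9 c3@14 c4@18, authorship ..111.222..333.444
Authorship (.=original, N=cursor N): . . 1 1 1 . 2 2 2 . . 3 3 3 . 4 4 4
Index 6: author = 2

Answer: cursor 2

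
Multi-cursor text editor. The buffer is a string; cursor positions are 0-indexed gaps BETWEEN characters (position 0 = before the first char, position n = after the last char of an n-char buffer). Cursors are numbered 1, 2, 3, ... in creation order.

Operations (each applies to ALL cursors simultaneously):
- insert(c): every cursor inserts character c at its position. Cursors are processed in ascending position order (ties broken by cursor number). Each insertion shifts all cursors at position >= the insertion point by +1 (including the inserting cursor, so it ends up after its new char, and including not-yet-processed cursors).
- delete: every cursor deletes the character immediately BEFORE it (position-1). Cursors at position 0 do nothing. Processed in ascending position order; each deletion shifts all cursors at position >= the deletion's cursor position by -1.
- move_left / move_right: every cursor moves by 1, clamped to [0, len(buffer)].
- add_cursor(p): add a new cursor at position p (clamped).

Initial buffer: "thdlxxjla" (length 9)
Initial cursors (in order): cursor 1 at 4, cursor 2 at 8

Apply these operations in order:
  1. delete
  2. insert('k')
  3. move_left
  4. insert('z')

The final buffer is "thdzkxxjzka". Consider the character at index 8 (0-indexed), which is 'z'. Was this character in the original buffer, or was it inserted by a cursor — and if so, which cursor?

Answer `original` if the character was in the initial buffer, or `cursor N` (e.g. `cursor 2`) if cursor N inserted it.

Answer: cursor 2

Derivation:
After op 1 (delete): buffer="thdxxja" (len 7), cursors c1@3 c2@6, authorship .......
After op 2 (insert('k')): buffer="thdkxxjka" (len 9), cursors c1@4 c2@8, authorship ...1...2.
After op 3 (move_left): buffer="thdkxxjka" (len 9), cursors c1@3 c2@7, authorship ...1...2.
After op 4 (insert('z')): buffer="thdzkxxjzka" (len 11), cursors c1@4 c2@9, authorship ...11...22.
Authorship (.=original, N=cursor N): . . . 1 1 . . . 2 2 .
Index 8: author = 2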